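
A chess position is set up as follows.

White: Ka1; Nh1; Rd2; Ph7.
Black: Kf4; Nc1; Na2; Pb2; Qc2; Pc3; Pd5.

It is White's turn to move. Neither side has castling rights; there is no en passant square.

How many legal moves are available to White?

White to move; king on a1.
In check: yes, from the black pawn on b2.
Legal moves: none.
Count: 0.

0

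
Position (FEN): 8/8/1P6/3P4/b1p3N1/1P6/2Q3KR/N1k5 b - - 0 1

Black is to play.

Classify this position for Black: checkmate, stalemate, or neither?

Black to move; black king on c1.
In check: yes, from the white queen on c2.
King squares — b1: attacked by Qc2; d1: attacked by Qc2; b2: attacked by Qc2; c2: attacked by Na1; d2: attacked by Qc2.
Legal moves for Black: none.
In check with no legal moves → checkmate.

checkmate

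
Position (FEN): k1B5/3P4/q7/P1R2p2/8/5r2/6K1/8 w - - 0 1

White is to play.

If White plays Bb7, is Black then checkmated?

After Bb7: black king on a8; in check: yes, from the white bishop on b7.
Black has 4 legal replies: Kb8, Kxb7, Ka7, Qxb7.
In check but a legal move exists → not checkmate.

no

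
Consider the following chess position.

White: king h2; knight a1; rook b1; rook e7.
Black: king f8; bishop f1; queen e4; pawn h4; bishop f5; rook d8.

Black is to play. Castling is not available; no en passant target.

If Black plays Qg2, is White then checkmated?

yes

After Qg2: white king on h2; in check: yes, from the black queen on g2.
King squares — g1: attacked by Qg2; h1: attacked by Qg2; g2: attacked by Bf1; g3: attacked by Qg2; h3: attacked by Qg2.
White has no legal moves → checkmate.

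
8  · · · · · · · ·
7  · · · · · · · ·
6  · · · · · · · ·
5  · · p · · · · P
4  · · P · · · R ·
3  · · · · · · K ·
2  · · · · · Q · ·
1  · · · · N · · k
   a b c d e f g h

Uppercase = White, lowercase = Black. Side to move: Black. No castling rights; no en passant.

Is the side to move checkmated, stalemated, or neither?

Black to move; black king on h1.
In check: no.
King squares — g1: attacked by Qf2; g2: attacked by Ne1; h2: attacked by Qf2.
Legal moves for Black: none.
Not in check and no legal moves → stalemate.

stalemate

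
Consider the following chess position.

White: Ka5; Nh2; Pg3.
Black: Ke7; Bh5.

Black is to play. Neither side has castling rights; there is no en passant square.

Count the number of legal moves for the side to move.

Black to move; king on e7.
In check: no.
Legal moves: Kf8, Ke8, Kd8, Kf7, Kd7, Kf6, Ke6, Kd6, Be8, Bf7, Bg6, Bg4, Bf3, Be2, Bd1.
Count: 15.

15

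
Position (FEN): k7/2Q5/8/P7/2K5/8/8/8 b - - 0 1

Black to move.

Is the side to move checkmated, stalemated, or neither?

stalemate

Black to move; black king on a8.
In check: no.
King squares — a7: attacked by Qc7; b7: attacked by Qc7; b8: attacked by Qc7.
Legal moves for Black: none.
Not in check and no legal moves → stalemate.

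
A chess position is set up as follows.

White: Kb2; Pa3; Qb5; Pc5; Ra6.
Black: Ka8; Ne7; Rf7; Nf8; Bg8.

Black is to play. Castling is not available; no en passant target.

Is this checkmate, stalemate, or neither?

Black to move; black king on a8.
In check: yes, from the white rook on a6.
King squares — a7: attacked by Ra6; b7: attacked by Qb5; b8: attacked by Qb5.
Legal moves for Black: none.
In check with no legal moves → checkmate.

checkmate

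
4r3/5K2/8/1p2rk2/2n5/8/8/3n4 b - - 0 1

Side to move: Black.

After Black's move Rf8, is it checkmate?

After Rf8: white king on f7; in check: yes, from the black rook on f8.
White has 2 legal replies: Kxf8, Kg7.
In check but a legal move exists → not checkmate.

no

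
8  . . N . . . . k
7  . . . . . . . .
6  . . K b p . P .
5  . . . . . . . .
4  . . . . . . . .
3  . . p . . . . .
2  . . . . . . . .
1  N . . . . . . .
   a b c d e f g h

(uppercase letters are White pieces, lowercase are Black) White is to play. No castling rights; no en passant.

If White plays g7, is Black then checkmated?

After g7: black king on h8; in check: yes, from the white pawn on g7.
Black has 3 legal replies: Kg8, Kh7, Kxg7.
In check but a legal move exists → not checkmate.

no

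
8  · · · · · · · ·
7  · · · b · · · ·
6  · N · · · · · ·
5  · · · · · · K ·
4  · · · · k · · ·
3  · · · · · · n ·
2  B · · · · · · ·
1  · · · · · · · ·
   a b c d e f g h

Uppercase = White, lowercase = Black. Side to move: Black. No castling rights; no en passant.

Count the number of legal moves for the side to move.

19

Black to move; king on e4.
In check: no.
Legal moves: Be8, Bc8, Be6, Bc6, Bf5, Bb5, Bg4, Ba4, Bh3, Ke5, Kd4, Kf3, Ke3, Kd3, Nh5, Nf5, Ne2, Nh1, Nf1.
Count: 19.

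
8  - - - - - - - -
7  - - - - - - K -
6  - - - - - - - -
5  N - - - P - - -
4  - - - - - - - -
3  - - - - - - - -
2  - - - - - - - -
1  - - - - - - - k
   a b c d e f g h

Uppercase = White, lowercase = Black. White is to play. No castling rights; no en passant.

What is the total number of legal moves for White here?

White to move; king on g7.
In check: no.
Legal moves: Kh8, Kg8, Kf8, Kh7, Kf7, Kh6, Kg6, Kf6, Nb7, Nc6, Nc4, Nb3, e6.
Count: 13.

13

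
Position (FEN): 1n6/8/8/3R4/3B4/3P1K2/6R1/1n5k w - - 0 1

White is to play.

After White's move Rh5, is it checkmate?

yes

After Rh5: black king on h1; in check: yes, from the white rook on h5.
King squares — g1: attacked by Rg2; g2: attacked by Kf3; h2: attacked by Rg2.
Black has no legal moves → checkmate.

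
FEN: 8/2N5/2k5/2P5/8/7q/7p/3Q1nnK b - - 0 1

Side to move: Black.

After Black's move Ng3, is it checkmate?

After Ng3: white king on h1; in check: yes, from the black knight on g3.
King squares — g1: attacked by Ph2; g2: attacked by Qh3; h2: attacked by Qh3.
White has no legal moves → checkmate.

yes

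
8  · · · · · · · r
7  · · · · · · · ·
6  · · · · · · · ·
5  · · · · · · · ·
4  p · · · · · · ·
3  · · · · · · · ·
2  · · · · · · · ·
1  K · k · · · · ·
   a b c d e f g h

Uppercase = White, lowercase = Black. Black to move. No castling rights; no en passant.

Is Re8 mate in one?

no

After Re8: white king on a1; in check: no.
White is not in check, so this cannot be checkmate.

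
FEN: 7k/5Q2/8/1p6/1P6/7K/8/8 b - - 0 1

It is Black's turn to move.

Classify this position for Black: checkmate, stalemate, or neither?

stalemate

Black to move; black king on h8.
In check: no.
King squares — g7: attacked by Qf7; h7: attacked by Qf7; g8: attacked by Qf7.
Legal moves for Black: none.
Not in check and no legal moves → stalemate.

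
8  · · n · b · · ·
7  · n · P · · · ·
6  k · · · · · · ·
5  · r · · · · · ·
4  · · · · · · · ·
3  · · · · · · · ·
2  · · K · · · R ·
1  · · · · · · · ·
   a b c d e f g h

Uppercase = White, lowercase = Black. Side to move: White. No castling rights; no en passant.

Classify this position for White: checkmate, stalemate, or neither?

neither

White to move; white king on c2.
In check: no.
Legal moves for White include: Rg8, Rg7, Rg6+, Rg5, Rg4, Rg3, Rh2, Rf2, Re2, Rd2, Rg1, Kd3, Kc3, Kd2, Kd1, Kc1, dxe8=Q, dxe8=R, ... (list truncated; more exist).
White has legal moves and is not in check → neither.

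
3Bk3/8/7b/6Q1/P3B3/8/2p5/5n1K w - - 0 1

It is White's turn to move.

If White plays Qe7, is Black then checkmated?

yes

After Qe7: black king on e8; in check: yes, from the white queen on e7.
King squares — d7: attacked by Qe7; e7: attacked by Bd8; f7: attacked by Qe7; d8: attacked by Qe7; f8: attacked by Qe7.
Black has no legal moves → checkmate.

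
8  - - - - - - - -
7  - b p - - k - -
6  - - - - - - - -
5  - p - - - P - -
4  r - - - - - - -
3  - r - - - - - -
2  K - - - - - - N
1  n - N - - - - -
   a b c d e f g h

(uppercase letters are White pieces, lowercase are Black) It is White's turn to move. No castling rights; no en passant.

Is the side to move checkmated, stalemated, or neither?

checkmate

White to move; white king on a2.
In check: yes, from the black rook on a4.
King squares — a1: attacked by Ra4; b1: attacked by Rb3; b2: attacked by Rb3; a3: attacked by Rb3; b3: attacked by Na1.
Legal moves for White: none.
In check with no legal moves → checkmate.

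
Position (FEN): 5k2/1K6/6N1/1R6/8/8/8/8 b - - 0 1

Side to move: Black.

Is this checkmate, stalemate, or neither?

Black to move; black king on f8.
In check: yes, from the white knight on g6.
King squares — e7: attacked by Ng6; f7: available; g7: available; e8: available; g8: available.
Legal moves for Black: Kg8, Ke8, Kg7, Kf7.
Black is in check but has 4 legal moves → neither.

neither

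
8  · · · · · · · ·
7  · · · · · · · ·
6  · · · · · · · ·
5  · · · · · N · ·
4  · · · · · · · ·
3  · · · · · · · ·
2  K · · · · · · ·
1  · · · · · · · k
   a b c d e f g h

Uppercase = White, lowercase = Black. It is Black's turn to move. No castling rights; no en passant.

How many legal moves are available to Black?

3

Black to move; king on h1.
In check: no.
Legal moves: Kh2, Kg2, Kg1.
Count: 3.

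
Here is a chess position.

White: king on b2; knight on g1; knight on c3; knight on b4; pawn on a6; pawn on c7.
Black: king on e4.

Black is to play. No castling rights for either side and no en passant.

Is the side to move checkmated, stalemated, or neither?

Black to move; black king on e4.
In check: yes, from the white knight on c3.
King squares — d3: attacked by Nb4; e3: available; f3: attacked by Ng1; d4: available; f4: available; d5: attacked by Nc3; e5: available; f5: available.
Legal moves for Black: Kf5, Ke5, Kf4, Kd4, Ke3.
Black is in check but has 5 legal moves → neither.

neither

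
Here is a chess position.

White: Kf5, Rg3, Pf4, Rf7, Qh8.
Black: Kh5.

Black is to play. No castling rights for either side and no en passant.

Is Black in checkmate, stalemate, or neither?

Black to move; black king on h5.
In check: yes, from the white queen on h8.
King squares — g4: attacked by Rg3; h4: attacked by Qh8; g5: attacked by Rg3; g6: attacked by Rg3; h6: attacked by Qh8.
Legal moves for Black: none.
In check with no legal moves → checkmate.

checkmate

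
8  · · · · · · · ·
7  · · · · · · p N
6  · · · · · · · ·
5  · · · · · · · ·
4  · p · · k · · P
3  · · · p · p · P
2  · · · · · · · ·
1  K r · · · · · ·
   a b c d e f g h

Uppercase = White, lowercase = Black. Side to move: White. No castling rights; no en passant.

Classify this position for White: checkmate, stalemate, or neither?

White to move; white king on a1.
In check: yes, from the black rook on b1.
Legal moves for White: Ka2, Kxb1.
White is in check but has 2 legal moves → neither.

neither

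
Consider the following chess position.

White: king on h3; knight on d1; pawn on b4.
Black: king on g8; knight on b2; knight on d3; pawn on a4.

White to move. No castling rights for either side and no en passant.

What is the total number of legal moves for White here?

10

White to move; king on h3.
In check: no.
Legal moves: Kh4, Kg4, Kg3, Kh2, Kg2, Ne3, Nc3, Nf2, Nxb2, b5.
Count: 10.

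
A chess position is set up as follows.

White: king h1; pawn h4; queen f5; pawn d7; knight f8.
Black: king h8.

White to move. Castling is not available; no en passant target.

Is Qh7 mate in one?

yes

After Qh7: black king on h8; in check: yes, from the white queen on h7.
King squares — g7: attacked by Qh7; h7: attacked by Nf8; g8: attacked by Qh7.
Black has no legal moves → checkmate.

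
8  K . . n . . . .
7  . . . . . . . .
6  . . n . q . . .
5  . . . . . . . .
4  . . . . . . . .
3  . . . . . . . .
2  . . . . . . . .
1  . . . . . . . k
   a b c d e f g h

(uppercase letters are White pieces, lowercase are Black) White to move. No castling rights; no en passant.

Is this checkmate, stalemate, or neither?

stalemate

White to move; white king on a8.
In check: no.
King squares — a7: attacked by Nc6; b7: attacked by Nd8; b8: attacked by Nc6.
Legal moves for White: none.
Not in check and no legal moves → stalemate.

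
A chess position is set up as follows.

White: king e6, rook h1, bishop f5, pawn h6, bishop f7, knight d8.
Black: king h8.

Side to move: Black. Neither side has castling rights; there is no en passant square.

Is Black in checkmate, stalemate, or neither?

Black to move; black king on h8.
In check: no.
King squares — g7: attacked by Ph6; h7: attacked by Bf5; g8: attacked by Bf7.
Legal moves for Black: none.
Not in check and no legal moves → stalemate.

stalemate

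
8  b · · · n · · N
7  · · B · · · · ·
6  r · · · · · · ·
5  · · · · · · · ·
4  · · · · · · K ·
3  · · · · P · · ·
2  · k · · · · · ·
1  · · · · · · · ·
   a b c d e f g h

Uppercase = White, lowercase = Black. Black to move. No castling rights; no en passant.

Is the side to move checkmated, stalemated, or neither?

neither

Black to move; black king on b2.
In check: no.
Legal moves for Black include: Ng7, Nxc7, Nf6+, Nd6, Bb7, Bc6, Bd5, Be4, Bf3+, Bg2, Bh1, Ra7, Rh6, Rg6+, Rf6, Re6, Rd6, Rc6, ... (list truncated; more exist).
Black has legal moves and is not in check → neither.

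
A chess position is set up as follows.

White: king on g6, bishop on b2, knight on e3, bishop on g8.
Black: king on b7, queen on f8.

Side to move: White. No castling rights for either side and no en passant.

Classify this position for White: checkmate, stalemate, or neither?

White to move; white king on g6.
In check: no.
Legal moves for White include: Bh7, Bf7, Be6, Bd5+, Bc4, Bb3, Ba2, Kh7, Kh5, Kg5, Nf5, Nd5, Ng4, Nc4, Ng2, Nc2, Nf1, Nd1, ... (list truncated; more exist).
White has legal moves and is not in check → neither.

neither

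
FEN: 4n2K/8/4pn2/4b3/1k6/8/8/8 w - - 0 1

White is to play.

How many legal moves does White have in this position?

0

White to move; king on h8.
In check: no.
Legal moves: none.
Count: 0.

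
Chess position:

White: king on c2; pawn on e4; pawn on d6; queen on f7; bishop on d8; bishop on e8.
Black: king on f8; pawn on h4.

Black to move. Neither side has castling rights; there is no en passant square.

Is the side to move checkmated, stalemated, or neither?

checkmate

Black to move; black king on f8.
In check: yes, from the white queen on f7.
King squares — e7: attacked by Pd6; f7: attacked by Be8; g7: attacked by Qf7; e8: attacked by Qf7; g8: attacked by Qf7.
Legal moves for Black: none.
In check with no legal moves → checkmate.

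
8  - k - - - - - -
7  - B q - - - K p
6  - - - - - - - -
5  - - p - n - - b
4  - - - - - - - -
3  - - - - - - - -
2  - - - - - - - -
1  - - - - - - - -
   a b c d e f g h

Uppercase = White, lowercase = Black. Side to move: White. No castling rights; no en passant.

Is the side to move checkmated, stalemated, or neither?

White to move; white king on g7.
In check: yes, from the black queen on c7.
King squares — f6: available; g6: attacked by Ne5; h6: available; f7: attacked by Ne5; h7: attacked by Qc7; f8: available; g8: available; h8: available.
Legal moves for White: Kh8, Kg8, Kf8, Kh6, Kf6.
White is in check but has 5 legal moves → neither.

neither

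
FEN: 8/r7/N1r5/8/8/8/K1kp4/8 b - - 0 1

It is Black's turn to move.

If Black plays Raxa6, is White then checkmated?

yes

After Raxa6: white king on a2; in check: yes, from the black rook on a6.
King squares — a1: attacked by Ra6; b1: attacked by Kc2; b2: attacked by Kc2; a3: attacked by Ra6; b3: attacked by Kc2.
White has no legal moves → checkmate.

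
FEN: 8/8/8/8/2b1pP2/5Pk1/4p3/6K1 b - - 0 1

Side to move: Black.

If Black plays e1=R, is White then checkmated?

After e1=R: white king on g1; in check: yes, from the black rook on e1.
King squares — f1: attacked by Re1; h1: attacked by Re1; f2: attacked by Kg3; g2: attacked by Kg3; h2: attacked by Kg3.
White has no legal moves → checkmate.

yes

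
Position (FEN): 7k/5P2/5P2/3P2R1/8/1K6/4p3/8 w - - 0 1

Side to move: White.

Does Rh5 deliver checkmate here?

After Rh5: black king on h8; in check: yes, from the white rook on h5.
King squares — g7: attacked by Pf6; h7: attacked by Rh5; g8: attacked by Pf7.
Black has no legal moves → checkmate.

yes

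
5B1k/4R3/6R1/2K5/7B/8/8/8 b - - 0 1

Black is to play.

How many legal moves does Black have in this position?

0

Black to move; king on h8.
In check: no.
Legal moves: none.
Count: 0.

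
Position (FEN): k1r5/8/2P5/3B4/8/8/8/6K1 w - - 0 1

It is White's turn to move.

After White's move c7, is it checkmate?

After c7: black king on a8; in check: yes, from the white bishop on d5.
Black has 1 legal reply: Ka7.
In check but a legal move exists → not checkmate.

no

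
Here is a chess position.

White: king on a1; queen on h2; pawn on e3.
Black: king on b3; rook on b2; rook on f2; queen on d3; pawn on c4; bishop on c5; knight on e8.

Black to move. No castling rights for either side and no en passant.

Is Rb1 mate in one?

After Rb1: white king on a1; in check: yes, from the black rook on b1.
King squares — b1: attacked by Qd3; a2: attacked by Rf2; b2: attacked by Rb1.
White has no legal moves → checkmate.

yes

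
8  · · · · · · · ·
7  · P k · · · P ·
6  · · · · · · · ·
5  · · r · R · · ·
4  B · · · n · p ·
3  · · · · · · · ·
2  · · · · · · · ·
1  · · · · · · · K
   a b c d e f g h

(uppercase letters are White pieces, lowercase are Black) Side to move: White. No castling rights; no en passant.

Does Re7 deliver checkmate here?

no

After Re7: black king on c7; in check: yes, from the white rook on e7.
Black has 4 legal replies: Kd8, Kb8, Kd6, Kb6.
In check but a legal move exists → not checkmate.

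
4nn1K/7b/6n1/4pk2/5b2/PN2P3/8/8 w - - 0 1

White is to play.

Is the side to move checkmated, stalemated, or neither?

White to move; white king on h8.
In check: yes, from the black knight on g6.
King squares — g7: attacked by Ne8; h7: attacked by Nf8; g8: attacked by Bh7.
Legal moves for White: none.
In check with no legal moves → checkmate.

checkmate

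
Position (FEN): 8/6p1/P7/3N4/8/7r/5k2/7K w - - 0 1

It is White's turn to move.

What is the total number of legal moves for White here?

0

White to move; king on h1.
In check: yes, from the black rook on h3.
Legal moves: none.
Count: 0.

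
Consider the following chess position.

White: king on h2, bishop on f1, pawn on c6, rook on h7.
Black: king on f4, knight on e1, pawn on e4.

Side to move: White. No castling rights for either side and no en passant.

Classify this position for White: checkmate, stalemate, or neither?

White to move; white king on h2.
In check: no.
Legal moves for White include: Rh8, Rg7, Rf7+, Re7, Rd7, Rc7, Rb7, Ra7, Rh6, Rh5, Rh4+, Rh3, Kh3, Kh1, Kg1, Ba6, Bb5, Bc4, ... (list truncated; more exist).
White has legal moves and is not in check → neither.

neither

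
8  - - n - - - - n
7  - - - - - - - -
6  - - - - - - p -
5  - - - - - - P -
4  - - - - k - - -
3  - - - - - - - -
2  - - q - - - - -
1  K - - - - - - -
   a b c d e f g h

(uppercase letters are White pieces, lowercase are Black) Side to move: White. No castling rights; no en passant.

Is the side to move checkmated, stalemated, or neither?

stalemate

White to move; white king on a1.
In check: no.
King squares — b1: attacked by Qc2; a2: attacked by Qc2; b2: attacked by Qc2.
Legal moves for White: none.
Not in check and no legal moves → stalemate.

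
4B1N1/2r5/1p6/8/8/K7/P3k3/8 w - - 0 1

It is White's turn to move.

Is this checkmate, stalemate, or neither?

neither

White to move; white king on a3.
In check: no.
Legal moves for White: Ne7, Nh6, Nf6, Bf7, Bd7, Bg6, Bc6, Bh5+, Bb5+, Ba4, Kb4, Ka4, Kb3, Kb2.
White has 14 legal moves and is not in check → neither.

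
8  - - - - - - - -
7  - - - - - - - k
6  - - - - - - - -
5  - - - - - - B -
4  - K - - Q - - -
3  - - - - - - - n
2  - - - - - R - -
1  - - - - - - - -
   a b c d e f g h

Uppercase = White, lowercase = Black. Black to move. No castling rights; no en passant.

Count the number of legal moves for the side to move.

3

Black to move; king on h7.
In check: yes, from the white queen on e4.
Legal moves: Kh8, Kg8, Kg7.
Count: 3.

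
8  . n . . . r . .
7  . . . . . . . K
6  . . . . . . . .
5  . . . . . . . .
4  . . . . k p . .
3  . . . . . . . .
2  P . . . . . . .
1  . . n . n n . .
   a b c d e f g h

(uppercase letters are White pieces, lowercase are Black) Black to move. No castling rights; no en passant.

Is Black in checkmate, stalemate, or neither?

Black to move; black king on e4.
In check: no.
Legal moves for Black include: Rh8+, Rg8, Re8, Rd8, Rc8, Rf7+, Rf6, Rf5, Nd7, Nc6, Na6, Kf5, Ke5, Kd5, Kd4, Kf3, Ke3, Kd3, ... (list truncated; more exist).
Black has legal moves and is not in check → neither.

neither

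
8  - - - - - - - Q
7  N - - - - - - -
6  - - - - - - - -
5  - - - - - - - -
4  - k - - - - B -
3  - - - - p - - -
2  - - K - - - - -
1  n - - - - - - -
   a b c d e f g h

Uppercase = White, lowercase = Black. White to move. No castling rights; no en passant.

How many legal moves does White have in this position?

White to move; king on c2.
In check: yes, from the black knight on a1.
Legal moves: Kd3, Kb2, Kd1, Kc1, Kb1, Qxa1.
Count: 6.

6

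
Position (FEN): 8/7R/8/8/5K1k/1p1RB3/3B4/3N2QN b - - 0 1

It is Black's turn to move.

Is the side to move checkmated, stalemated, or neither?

Black to move; black king on h4.
In check: yes, from the white rook on h7.
King squares — g3: attacked by Qg1; h3: attacked by Rh7; g4: attacked by Qg1; g5: attacked by Qg1; h5: attacked by Rh7.
Legal moves for Black: none.
In check with no legal moves → checkmate.

checkmate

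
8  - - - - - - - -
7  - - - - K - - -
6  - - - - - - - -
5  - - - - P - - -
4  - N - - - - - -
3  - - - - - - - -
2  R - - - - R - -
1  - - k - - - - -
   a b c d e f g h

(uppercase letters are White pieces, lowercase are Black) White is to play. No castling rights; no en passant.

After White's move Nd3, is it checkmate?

no

After Nd3: black king on c1; in check: yes, from the white knight on d3.
Black has 2 legal replies: Kd1, Kb1.
In check but a legal move exists → not checkmate.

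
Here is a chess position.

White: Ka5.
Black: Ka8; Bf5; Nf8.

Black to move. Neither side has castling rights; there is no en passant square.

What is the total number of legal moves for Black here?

Black to move; king on a8.
In check: no.
Legal moves: Nh7, Nd7, Ng6, Ne6, Kb8, Kb7, Ka7, Bc8, Bh7, Bd7, Bg6, Be6, Bg4, Be4, Bh3, Bd3, Bc2, Bb1.
Count: 18.

18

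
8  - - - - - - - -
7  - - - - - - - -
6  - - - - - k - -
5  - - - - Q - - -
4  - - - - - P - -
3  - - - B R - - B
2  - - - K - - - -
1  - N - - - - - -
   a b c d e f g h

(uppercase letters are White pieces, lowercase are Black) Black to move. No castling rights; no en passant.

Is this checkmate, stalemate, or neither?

neither

Black to move; black king on f6.
In check: yes, from the white queen on e5.
Legal moves for Black: Kf7.
Black is in check but has 1 legal move → neither.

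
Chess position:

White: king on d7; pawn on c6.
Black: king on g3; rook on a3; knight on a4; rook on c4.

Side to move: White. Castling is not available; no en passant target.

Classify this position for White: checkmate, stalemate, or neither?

neither

White to move; white king on d7.
In check: no.
Legal moves for White: Ke8, Kd8, Kc8, Ke7, Kc7, Ke6, Kd6, c7.
White has 8 legal moves and is not in check → neither.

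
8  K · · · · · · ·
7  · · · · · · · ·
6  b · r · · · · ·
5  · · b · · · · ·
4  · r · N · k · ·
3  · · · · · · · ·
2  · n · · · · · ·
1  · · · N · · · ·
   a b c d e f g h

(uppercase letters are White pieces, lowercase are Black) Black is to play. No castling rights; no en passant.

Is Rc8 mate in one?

yes

After Rc8: white king on a8; in check: yes, from the black rook on c8.
King squares — a7: attacked by Bc5; b7: attacked by Rb4; b8: attacked by Rb4.
White has no legal moves → checkmate.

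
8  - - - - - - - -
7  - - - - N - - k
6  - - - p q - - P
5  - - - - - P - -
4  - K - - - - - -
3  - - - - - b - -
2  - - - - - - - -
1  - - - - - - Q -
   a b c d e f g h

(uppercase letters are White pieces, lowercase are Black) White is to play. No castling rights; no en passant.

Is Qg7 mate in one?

After Qg7: black king on h7; in check: yes, from the white queen on g7.
King squares — g6: attacked by Pf5; h6: attacked by Qg7; g7: attacked by Ph6; g8: attacked by Ne7; h8: attacked by Qg7.
Black has no legal moves → checkmate.

yes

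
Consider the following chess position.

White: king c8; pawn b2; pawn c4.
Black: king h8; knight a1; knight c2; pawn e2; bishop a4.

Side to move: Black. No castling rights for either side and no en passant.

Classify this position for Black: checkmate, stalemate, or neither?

Black to move; black king on h8.
In check: no.
Legal moves for Black: Kg8, Kh7, Kg7, Be8, Bd7+, Bc6, Bb5, Bb3, Nd4, Nb4, Ne3, Na3, Ne1, Nb3, e1=Q, e1=R, e1=B, e1=N.
Black has 18 legal moves and is not in check → neither.

neither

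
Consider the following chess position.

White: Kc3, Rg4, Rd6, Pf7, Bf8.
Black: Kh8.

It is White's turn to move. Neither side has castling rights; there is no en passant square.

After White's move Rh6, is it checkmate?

After Rh6: black king on h8; in check: yes, from the white rook on h6.
King squares — g7: attacked by Rg4; h7: attacked by Rh6; g8: attacked by Rg4.
Black has no legal moves → checkmate.

yes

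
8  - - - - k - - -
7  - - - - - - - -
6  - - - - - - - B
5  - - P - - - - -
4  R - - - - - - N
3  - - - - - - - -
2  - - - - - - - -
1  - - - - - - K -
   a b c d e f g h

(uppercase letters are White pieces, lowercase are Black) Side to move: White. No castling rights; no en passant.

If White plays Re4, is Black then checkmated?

no

After Re4: black king on e8; in check: yes, from the white rook on e4.
Black has 3 legal replies: Kd8, Kf7, Kd7.
In check but a legal move exists → not checkmate.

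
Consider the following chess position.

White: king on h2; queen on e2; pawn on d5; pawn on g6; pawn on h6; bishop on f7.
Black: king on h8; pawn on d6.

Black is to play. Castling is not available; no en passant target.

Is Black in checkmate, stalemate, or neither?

Black to move; black king on h8.
In check: no.
King squares — g7: attacked by Ph6; h7: attacked by Pg6; g8: attacked by Bf7.
Legal moves for Black: none.
Not in check and no legal moves → stalemate.

stalemate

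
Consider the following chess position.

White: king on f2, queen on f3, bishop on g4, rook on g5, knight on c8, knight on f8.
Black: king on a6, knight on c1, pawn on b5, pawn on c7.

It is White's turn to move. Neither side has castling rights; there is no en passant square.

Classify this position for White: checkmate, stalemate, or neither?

neither

White to move; white king on f2.
In check: no.
Legal moves for White include: Nh7, Nd7, Ng6, Ne6, Ne7, Na7, Nd6, Nb6, Rg8, Rg7, Rg6+, Rh5, Rf5, Re5, Rd5, Rc5, Rxb5, Bd7, ... (list truncated; more exist).
White has legal moves and is not in check → neither.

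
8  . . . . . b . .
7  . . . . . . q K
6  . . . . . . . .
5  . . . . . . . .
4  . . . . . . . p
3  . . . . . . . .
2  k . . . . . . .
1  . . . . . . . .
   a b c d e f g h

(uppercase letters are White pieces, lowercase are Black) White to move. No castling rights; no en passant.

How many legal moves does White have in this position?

White to move; king on h7.
In check: yes, from the black queen on g7.
Legal moves: none.
Count: 0.

0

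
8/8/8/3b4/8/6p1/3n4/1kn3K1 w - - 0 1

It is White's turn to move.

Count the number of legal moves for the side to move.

White to move; king on g1.
In check: no.
Legal moves: none.
Count: 0.

0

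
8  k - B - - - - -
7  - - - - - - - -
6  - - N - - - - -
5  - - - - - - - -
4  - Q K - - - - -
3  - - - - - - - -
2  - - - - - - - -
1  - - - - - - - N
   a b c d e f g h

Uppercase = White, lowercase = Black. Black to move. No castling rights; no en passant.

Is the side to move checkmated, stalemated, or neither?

Black to move; black king on a8.
In check: no.
King squares — a7: attacked by Nc6; b7: attacked by Qb4; b8: attacked by Qb4.
Legal moves for Black: none.
Not in check and no legal moves → stalemate.

stalemate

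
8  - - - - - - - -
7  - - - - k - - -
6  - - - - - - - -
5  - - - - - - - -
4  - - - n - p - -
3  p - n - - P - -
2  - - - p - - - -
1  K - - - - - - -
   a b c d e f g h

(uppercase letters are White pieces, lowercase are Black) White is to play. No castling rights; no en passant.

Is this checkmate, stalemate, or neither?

stalemate

White to move; white king on a1.
In check: no.
King squares — b1: attacked by Nc3; a2: attacked by Nc3; b2: attacked by Pa3.
Legal moves for White: none.
Not in check and no legal moves → stalemate.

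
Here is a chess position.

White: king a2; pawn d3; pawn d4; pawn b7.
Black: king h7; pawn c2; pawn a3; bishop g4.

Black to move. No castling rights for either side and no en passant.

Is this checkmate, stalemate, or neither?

Black to move; black king on h7.
In check: no.
Legal moves for Black: Kh8, Kg8, Kg7, Kh6, Kg6, Bc8, Bd7, Be6+, Bh5, Bf5, Bh3, Bf3, Be2, Bd1, c1=Q, c1=R, c1=B, c1=N+.
Black has 18 legal moves and is not in check → neither.

neither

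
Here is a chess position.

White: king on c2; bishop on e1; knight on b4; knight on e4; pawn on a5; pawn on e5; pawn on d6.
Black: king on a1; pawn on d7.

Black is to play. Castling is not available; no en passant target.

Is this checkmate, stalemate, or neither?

stalemate

Black to move; black king on a1.
In check: no.
King squares — b1: attacked by Kc2; a2: attacked by Nb4; b2: attacked by Kc2.
Legal moves for Black: none.
Not in check and no legal moves → stalemate.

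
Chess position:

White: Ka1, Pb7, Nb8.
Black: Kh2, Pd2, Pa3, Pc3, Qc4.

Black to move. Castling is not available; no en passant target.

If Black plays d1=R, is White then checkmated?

yes

After d1=R: white king on a1; in check: yes, from the black rook on d1.
King squares — b1: attacked by Rd1; a2: attacked by Qc4; b2: attacked by Pa3.
White has no legal moves → checkmate.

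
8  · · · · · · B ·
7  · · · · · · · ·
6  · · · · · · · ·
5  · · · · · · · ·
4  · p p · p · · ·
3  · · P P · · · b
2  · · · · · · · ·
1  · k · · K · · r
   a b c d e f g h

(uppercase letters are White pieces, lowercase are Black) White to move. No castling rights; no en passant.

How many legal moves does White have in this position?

3

White to move; king on e1.
In check: yes, from the black rook on h1.
Legal moves: Kf2, Ke2, Kd2.
Count: 3.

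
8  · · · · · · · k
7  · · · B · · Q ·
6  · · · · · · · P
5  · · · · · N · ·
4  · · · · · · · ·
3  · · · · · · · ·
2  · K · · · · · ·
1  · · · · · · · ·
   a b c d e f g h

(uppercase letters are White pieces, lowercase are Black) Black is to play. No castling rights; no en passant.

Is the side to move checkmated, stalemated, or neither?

checkmate

Black to move; black king on h8.
In check: yes, from the white queen on g7.
King squares — g7: attacked by Nf5; h7: attacked by Qg7; g8: attacked by Qg7.
Legal moves for Black: none.
In check with no legal moves → checkmate.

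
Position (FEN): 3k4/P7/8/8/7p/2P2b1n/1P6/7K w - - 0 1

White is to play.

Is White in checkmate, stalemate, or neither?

White to move; white king on h1.
In check: yes, from the black bishop on f3.
Legal moves for White: Kh2.
White is in check but has 1 legal move → neither.

neither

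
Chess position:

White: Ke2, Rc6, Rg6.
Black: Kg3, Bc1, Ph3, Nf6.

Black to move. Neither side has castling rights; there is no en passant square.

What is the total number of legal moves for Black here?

Black to move; king on g3.
In check: yes, from the white rook on g6.
Legal moves: Kh4, Kf4, Kh2, Ng4, Bg5.
Count: 5.

5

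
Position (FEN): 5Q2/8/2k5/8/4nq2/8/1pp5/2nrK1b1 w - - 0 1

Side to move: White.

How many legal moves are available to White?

White to move; king on e1.
In check: yes, from the black rook on d1.
Legal moves: none.
Count: 0.

0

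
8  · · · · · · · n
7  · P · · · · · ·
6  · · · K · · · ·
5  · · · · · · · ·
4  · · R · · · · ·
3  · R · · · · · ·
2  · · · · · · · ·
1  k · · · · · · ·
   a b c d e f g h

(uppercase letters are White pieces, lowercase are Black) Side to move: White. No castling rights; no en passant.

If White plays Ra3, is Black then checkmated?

After Ra3: black king on a1; in check: yes, from the white rook on a3.
Black has 2 legal replies: Kb2, Kb1.
In check but a legal move exists → not checkmate.

no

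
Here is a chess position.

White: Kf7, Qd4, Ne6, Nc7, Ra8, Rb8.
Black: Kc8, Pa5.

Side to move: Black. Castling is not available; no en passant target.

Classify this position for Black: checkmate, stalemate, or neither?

Black to move; black king on c8.
In check: yes, from the white rook on b8.
King squares — b7: attacked by Rb8; c7: attacked by Ne6; d7: attacked by Qd4; b8: attacked by Ra8; d8: attacked by Qd4.
Legal moves for Black: none.
In check with no legal moves → checkmate.

checkmate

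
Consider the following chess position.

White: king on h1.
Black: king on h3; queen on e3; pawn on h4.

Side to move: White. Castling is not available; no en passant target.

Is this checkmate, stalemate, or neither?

stalemate

White to move; white king on h1.
In check: no.
King squares — g1: attacked by Qe3; g2: attacked by Kh3; h2: attacked by Kh3.
Legal moves for White: none.
Not in check and no legal moves → stalemate.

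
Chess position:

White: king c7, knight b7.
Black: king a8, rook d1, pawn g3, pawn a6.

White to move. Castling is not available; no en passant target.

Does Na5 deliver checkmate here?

no

After Na5: black king on a8; in check: no.
Black is not in check, so this cannot be checkmate.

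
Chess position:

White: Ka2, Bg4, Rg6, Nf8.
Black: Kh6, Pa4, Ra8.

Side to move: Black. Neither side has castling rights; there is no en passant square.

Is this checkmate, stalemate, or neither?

Black to move; black king on h6.
In check: yes, from the white rook on g6.
King squares — g5: attacked by Rg6; h5: attacked by Bg4; g6: attacked by Nf8; g7: attacked by Rg6; h7: attacked by Nf8.
Legal moves for Black: none.
In check with no legal moves → checkmate.

checkmate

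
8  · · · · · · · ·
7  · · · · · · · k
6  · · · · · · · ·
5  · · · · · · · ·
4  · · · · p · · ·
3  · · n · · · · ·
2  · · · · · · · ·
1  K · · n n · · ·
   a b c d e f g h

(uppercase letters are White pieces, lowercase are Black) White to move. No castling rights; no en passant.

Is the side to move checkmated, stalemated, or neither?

stalemate

White to move; white king on a1.
In check: no.
King squares — b1: attacked by Nc3; a2: attacked by Nc3; b2: attacked by Nd1.
Legal moves for White: none.
Not in check and no legal moves → stalemate.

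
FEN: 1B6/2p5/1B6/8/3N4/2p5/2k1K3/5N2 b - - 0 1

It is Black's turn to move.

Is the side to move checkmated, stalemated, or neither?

neither

Black to move; black king on c2.
In check: yes, from the white knight on d4.
King squares — b1: available; c1: available; d1: attacked by Ke2; b2: available; d2: attacked by Nf1; b3: attacked by Nd4; c3: own pawn; d3: attacked by Ke2.
Legal moves for Black: Kb2, Kc1, Kb1.
Black is in check but has 3 legal moves → neither.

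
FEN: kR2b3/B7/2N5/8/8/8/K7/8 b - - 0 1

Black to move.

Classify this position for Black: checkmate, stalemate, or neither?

Black to move; black king on a8.
In check: yes, from the white rook on b8.
King squares — a7: attacked by Nc6; b7: attacked by Rb8; b8: attacked by Nc6.
Legal moves for Black: none.
In check with no legal moves → checkmate.

checkmate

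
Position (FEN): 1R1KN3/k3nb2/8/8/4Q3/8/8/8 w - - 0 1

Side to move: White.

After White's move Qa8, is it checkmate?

After Qa8: black king on a7; in check: yes, from the white queen on a8.
King squares — a6: attacked by Qa8; b6: attacked by Rb8; b7: attacked by Qa8; a8: attacked by Rb8; b8: attacked by Qa8.
Black has no legal moves → checkmate.

yes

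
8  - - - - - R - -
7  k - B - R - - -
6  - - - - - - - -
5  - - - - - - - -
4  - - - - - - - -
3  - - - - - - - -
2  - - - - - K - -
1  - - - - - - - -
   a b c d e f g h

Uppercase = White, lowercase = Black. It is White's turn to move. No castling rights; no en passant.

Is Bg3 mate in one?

no

After Bg3: black king on a7; in check: yes, from the white rook on e7.
Black has 2 legal replies: Kb6, Ka6.
In check but a legal move exists → not checkmate.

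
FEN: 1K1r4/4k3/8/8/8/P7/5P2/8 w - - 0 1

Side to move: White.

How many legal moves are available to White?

White to move; king on b8.
In check: yes, from the black rook on d8.
Legal moves: Kc7, Kb7, Ka7.
Count: 3.

3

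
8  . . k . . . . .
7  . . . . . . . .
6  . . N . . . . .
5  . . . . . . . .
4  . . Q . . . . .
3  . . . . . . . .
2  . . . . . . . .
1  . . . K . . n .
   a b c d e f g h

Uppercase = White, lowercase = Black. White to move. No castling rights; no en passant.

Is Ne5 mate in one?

no

After Ne5: black king on c8; in check: yes, from the white queen on c4.
Black has 3 legal replies: Kd8, Kb8, Kb7.
In check but a legal move exists → not checkmate.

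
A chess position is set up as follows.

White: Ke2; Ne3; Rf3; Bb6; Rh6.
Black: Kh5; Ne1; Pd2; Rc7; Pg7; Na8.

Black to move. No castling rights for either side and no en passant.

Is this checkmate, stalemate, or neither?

Black to move; black king on h5.
In check: yes, from the white rook on h6.
King squares — g4: attacked by Ne3; h4: attacked by Rh6; g5: available; g6: attacked by Rh6; h6: available.
Legal moves for Black: Kxh6, Kg5, gxh6.
Black is in check but has 3 legal moves → neither.

neither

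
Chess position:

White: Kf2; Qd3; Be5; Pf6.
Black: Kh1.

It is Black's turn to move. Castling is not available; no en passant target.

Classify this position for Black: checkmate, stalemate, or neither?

Black to move; black king on h1.
In check: no.
King squares — g1: attacked by Kf2; g2: attacked by Kf2; h2: attacked by Be5.
Legal moves for Black: none.
Not in check and no legal moves → stalemate.

stalemate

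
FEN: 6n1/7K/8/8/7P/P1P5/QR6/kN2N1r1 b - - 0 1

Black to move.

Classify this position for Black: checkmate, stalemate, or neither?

checkmate

Black to move; black king on a1.
In check: yes, from the white queen on a2.
King squares — b1: attacked by Qa2; a2: attacked by Rb2; b2: attacked by Qa2.
Legal moves for Black: none.
In check with no legal moves → checkmate.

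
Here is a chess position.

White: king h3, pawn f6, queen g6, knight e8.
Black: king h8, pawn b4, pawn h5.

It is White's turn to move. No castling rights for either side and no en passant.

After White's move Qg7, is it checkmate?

After Qg7: black king on h8; in check: yes, from the white queen on g7.
King squares — g7: attacked by Pf6; h7: attacked by Qg7; g8: attacked by Qg7.
Black has no legal moves → checkmate.

yes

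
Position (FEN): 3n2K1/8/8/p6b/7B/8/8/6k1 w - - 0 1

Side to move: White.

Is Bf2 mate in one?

After Bf2: black king on g1; in check: yes, from the white bishop on f2.
Black has 5 legal replies: Kh2, Kg2, Kxf2, Kh1, Kf1.
In check but a legal move exists → not checkmate.

no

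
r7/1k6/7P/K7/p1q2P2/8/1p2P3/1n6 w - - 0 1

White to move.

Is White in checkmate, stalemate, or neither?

checkmate

White to move; white king on a5.
In check: yes, from the black rook on a8.
King squares — a4: attacked by Qc4; b4: attacked by Qc4; b5: attacked by Qc4; a6: attacked by Qc4; b6: attacked by Kb7.
Legal moves for White: none.
In check with no legal moves → checkmate.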